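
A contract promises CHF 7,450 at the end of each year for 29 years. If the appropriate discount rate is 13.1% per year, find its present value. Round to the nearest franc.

CHF 55,269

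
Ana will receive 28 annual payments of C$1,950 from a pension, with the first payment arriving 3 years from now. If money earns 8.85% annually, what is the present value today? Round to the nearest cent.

C$16,865.87

PV at t=2 (ordinary 28-year annuity): 1950 × a(28|0.0885) = 1950 × 10.247811 = 19,983.2310
PV₀ = 19,983.2310 / (1+0.0885)^2 = 19,983.2310 / 1.184832 = 16,865.8736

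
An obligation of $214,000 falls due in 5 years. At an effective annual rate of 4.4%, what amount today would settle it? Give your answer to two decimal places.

PV = FV·(1+i)^(−n) = 214,000 × 0.806302 = 172,548.5365

$172,548.54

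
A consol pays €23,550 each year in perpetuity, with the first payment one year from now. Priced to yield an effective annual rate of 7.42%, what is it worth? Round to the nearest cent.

PV = PMT / i = 23550 / 0.0742 = 317,385.4447

€317,385.44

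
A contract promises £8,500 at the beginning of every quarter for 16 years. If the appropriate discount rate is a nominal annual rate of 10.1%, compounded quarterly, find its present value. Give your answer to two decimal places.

Periodic rate i = 0.101/4 = 0.02525; n = 16 × 4 = 64 periods.
PV = 8500 × [1 − (1+0.02525)^(−64)] / 0.02525 × (1+i) = 8500 × 32.372771 = 275,168.5517
(annuity-due: payments at period start, so ×(1+i).)

£275,168.55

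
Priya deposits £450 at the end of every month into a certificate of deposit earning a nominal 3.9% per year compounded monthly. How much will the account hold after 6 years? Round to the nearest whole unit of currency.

£36,438

i = 0.039/12 = 0.00325 per month; n = 6·12 = 72.
FV = 450 × [(1+0.00325)^72 − 1] / 0.00325 = 450 × 80.973883 = 36,438.2475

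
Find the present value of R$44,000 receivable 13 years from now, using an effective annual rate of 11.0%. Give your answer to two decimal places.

R$11,330.63

PV = FV·(1+i)^(−n) = 44,000 × 0.257514 = 11,330.6272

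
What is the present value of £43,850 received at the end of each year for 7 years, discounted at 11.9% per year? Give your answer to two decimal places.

Annuity factor a(7|0.119) = 4.578265; PV = 43850 × 4.578265 = 200,756.8992

£200,756.90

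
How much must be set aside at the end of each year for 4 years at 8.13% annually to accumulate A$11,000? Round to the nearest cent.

FV-annuity factor = 4.514776; PMT = 11000 / 4.514776 = 2,436.4442

A$2,436.44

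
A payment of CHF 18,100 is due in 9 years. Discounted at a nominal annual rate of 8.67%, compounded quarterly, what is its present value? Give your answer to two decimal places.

CHF 8,364.10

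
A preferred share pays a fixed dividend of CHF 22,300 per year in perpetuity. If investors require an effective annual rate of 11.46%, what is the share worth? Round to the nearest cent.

PV = C/r = 22300/0.1146 = 194,589.8778

CHF 194,589.88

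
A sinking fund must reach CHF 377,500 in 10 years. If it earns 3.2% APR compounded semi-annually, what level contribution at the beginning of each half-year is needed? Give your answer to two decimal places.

CHF 15,910.56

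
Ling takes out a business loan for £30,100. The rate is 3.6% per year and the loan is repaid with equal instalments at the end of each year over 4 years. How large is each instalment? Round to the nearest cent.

PMT = 30100 / ( [1 − (1+0.036)^(−4)] / 0.036 ) = 30100 / 3.664376 = 8,214.2220

£8,214.22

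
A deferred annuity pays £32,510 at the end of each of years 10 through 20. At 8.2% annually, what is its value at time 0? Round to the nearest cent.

Value one period before first payment (t=9): 32510 × [1 − (1+0.082)^(−11)] / 0.082 = 32510 × 7.070212 = 229,852.5767
Discount back 9 years: 229,852.5767 × (1+0.082)^(−9) = 229,852.5767 × 0.491988 = 113,084.7467

£113,084.75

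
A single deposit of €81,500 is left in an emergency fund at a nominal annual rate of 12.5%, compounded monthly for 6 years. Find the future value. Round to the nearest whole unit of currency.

Periodic rate i = 0.125/12 = 0.0104167; n = 6 × 12 = 72 periods.
FV = PV·(1+i)^n = 81,500 × 2.108803 = 171,867.4752

€171,867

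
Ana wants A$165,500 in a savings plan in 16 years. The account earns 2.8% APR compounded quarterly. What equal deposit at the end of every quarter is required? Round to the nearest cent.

i = 0.028/4 = 0.007 per quarter; n = 16·4 = 64.
PMT = 165500 / ( [(1+0.007)^64 − 1] / 0.007 ) = 165500 / 80.391113 = 2,058.6853

A$2,058.69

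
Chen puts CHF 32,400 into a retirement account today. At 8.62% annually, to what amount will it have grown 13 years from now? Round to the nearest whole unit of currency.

CHF 94,923

32,400 × (1+0.0862)^13 = 32,400 × 2.929729 = 94,923.2043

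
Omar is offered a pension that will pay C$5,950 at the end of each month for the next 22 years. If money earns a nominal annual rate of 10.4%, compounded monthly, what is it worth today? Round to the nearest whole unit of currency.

i = 0.104/12 = 0.00866667 per month; n = 22·12 = 264.
PV = PMT · [1 − (1+i)^(−n)] / i = 5950 · 103.560646 = 616,185.8432

C$616,186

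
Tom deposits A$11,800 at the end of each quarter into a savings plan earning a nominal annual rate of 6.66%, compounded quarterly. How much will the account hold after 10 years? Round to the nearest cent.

A$663,203.65

Periodic rate i = 0.0666/4 = 0.01665; n = 10 × 4 = 40 periods.
Accumulation factor s(40|0.01665) = 56.203699; FV = 11800 × 56.203699 = 663,203.6517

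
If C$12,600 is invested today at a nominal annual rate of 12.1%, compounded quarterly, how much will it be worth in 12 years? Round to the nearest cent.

Periodic rate i = 0.121/4 = 0.03025; n = 12 × 4 = 48 periods.
FV = 12,600 × (1 + 0.03025)^48 = 52,676.4451

C$52,676.45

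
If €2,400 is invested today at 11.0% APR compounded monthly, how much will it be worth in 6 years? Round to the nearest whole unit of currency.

€4,630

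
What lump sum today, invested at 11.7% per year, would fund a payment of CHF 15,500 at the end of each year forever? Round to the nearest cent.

CHF 132,478.63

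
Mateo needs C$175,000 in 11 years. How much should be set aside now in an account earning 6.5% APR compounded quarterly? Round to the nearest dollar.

With 4 periods per year: i = 0.01625, n = 44.
PV = FV·(1+i)^(−n) = 175,000 × 0.492012 = 86,102.0457

C$86,102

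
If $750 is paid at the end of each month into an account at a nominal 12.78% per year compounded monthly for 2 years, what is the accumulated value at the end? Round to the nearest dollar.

$20,387

i = 0.1278/12 = 0.01065 per month; n = 2·12 = 24.
FV = PMT · [(1+i)^n − 1] / i = 750 · 27.182369 = 20,386.7764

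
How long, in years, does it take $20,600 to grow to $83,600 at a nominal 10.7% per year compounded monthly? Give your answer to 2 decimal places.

Periodic rate i = 0.107/12 = 0.00891667.
(1+i)^n = 83600/20600 = 4.05825, so n = ln 4.05825 / ln 1.00892 = 157.7931 months
= 157.7931/12 years

13.15 years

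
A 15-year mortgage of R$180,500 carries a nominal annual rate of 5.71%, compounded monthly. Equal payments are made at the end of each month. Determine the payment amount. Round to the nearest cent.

R$1,495.03

With 12 periods per year: i = 0.00475833, n = 180.
PMT = 180500 / ( [1 − (1+0.00475833)^(−180)] / 0.00475833 ) = 180500 / 120.733616 = 1,495.0269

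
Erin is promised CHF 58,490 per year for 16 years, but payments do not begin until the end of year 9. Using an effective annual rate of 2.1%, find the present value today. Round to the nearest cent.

CHF 667,218.43

Value one period before first payment (t=8): 58490 × [1 − (1+0.021)^(−16)] / 0.021 = 58490 × 13.470768 = 787,905.2068
PV₀ = 787,905.2068 / (1+0.021)^8 = 787,905.2068 / 1.180880 = 667,218.4298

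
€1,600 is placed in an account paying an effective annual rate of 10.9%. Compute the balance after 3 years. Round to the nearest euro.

1,600 × (1+0.109)^3 = 1,600 × 1.363938 = 2,182.3008

€2,182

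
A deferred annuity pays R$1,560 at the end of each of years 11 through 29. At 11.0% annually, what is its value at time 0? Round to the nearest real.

R$4,307

PV at t=10 (ordinary 19-year annuity): 1560 × a(19|0.11) = 1560 × 7.839294 = 12,229.2990
Discount back 10 years: 12,229.2990 × (1+0.11)^(−10) = 12,229.2990 × 0.352184 = 4,306.9693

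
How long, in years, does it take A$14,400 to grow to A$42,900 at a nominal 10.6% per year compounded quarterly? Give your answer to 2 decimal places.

Periodic rate i = 0.106/4 = 0.0265.
(1+i)^n = 42900/14400 = 2.97917, so n = ln 2.97917 / ln 1.0265 = 41.7375 quarters
= 41.7375/4 years

10.43 years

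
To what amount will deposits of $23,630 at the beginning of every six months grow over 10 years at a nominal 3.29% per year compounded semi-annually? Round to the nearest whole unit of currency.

i = 0.0329/2 = 0.01645 per half-year; n = 10·2 = 20.
FV = PMT · [(1+i)^n − 1] / i × (1+i) = 23630 · 23.842601 = 563,400.6575
(annuity-due: payments at period start, so ×(1+i).)

$563,401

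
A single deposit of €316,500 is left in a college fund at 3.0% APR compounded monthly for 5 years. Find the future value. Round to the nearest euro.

€367,652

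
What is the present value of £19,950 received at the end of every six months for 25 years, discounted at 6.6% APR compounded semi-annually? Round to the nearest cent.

£485,307.95

With 2 periods per year: i = 0.033, n = 50.
PV = PMT · [1 − (1+i)^(−n)] / i = 19950 · 24.326213 = 485,307.9484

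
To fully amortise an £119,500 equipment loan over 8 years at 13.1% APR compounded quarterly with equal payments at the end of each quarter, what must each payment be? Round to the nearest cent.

£6,082.51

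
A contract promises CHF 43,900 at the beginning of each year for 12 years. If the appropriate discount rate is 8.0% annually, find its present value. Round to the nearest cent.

CHF 357,300.53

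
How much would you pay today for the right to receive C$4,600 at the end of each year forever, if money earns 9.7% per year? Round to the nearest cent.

PV = PMT / i = 4600 / 0.097 = 47,422.6804

C$47,422.68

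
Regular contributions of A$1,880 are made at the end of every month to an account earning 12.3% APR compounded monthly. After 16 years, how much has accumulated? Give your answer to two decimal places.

A$1,116,081.33

i = 0.123/12 = 0.01025 per month; n = 16·12 = 192.
FV = 1880 × [(1+0.01025)^192 − 1] / 0.01025 = 1880 × 593.660280 = 1,116,081.3265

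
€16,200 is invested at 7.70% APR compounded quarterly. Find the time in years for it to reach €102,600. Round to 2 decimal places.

24.20 years

Periodic rate i = 0.077/4 = 0.01925.
n = ln(102600/16200) / ln(1+0.01925) = ln(6.33333) / 0.019067 = 96.8071 quarters
= 96.8071/4 years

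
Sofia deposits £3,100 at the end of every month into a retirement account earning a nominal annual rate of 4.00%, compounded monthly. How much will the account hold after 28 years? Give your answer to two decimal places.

With 12 periods per year: i = 0.00333333, n = 336.
FV = 3100 × [(1+0.00333333)^336 − 1] / 0.00333333 = 3100 × 617.745341 = 1,915,010.5570

£1,915,010.56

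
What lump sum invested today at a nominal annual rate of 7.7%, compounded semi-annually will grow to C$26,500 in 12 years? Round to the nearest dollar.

C$10,703

With 2 periods per year: i = 0.0385, n = 24.
PV = 26,500 / (1 + 0.0385)^24 = 26,500 / 2.476031 = 10,702.6138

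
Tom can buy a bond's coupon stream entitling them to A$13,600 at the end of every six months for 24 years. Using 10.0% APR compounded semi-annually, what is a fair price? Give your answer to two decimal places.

A$245,849.35

Periodic rate i = 0.1/2 = 0.05; n = 24 × 2 = 48 periods.
Annuity factor a(48|0.05) = 18.077158; PV = 13600 × 18.077158 = 245,849.3464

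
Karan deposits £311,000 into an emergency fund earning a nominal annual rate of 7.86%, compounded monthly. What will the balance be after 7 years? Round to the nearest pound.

£538,183

Periodic rate i = 0.0786/12 = 0.00655; n = 7 × 12 = 84 periods.
311,000 × (1+0.00655)^84 = 311,000 × 1.730492 = 538,183.1001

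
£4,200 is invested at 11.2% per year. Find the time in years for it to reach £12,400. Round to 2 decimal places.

(1+i)^n = 12400/4200 = 2.95238, so n = ln 2.95238 / ln 1.112 = 10.1979 years

10.20 years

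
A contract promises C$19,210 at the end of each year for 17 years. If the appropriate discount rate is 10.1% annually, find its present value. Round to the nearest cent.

C$153,145.17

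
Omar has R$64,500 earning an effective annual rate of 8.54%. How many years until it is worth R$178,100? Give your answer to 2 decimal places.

12.39 years

(1+i)^n = 178100/64500 = 2.76124, so n = ln 2.76124 / ln 1.0854 = 12.3941 years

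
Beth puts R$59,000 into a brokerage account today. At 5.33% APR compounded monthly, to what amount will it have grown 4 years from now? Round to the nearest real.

Periodic rate i = 0.0533/12 = 0.00444167; n = 4 × 12 = 48 periods.
FV = PV·(1+i)^n = 59,000 × 1.237048 = 72,985.8334

R$72,986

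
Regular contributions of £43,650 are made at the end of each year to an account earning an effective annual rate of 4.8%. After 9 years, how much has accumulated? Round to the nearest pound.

£477,363

FV = 43650 × [(1+0.048)^9 − 1] / 0.048 = 43650 × 10.936161 = 477,363.4408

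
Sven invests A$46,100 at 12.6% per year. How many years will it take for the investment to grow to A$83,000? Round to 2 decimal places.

4.96 years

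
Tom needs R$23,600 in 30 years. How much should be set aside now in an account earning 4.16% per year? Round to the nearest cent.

PV = FV·(1+i)^(−n) = 23,600 × 0.294422 = 6,948.3689

R$6,948.37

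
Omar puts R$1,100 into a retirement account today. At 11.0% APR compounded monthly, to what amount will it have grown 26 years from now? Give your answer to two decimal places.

R$18,959.05

With 12 periods per year: i = 0.00916667, n = 312.
FV = 1,100 × (1 + 0.00916667)^312 = 18,959.0503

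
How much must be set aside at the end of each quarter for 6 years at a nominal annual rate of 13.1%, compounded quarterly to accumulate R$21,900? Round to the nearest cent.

R$614.52

With 4 periods per year: i = 0.03275, n = 24.
FV-annuity factor = 35.637546; PMT = 21900 / 35.637546 = 614.5204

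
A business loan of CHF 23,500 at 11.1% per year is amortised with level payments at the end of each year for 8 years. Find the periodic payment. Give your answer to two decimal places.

PMT = 23500 / ( [1 − (1+0.111)^(−8)] / 0.111 ) = 23500 / 5.127822 = 4,582.8422

CHF 4,582.84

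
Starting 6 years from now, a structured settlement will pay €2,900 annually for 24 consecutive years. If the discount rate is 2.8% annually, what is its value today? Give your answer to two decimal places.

PV at t=5 (ordinary 24-year annuity): 2900 × a(24|0.028) = 2900 × 17.306260 = 50,188.1534
Discount back 5 years: 50,188.1534 × (1+0.028)^(−5) = 50,188.1534 × 0.871033 = 43,715.5195

€43,715.52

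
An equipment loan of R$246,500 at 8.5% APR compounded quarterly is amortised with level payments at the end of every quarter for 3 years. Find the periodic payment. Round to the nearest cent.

i = 0.085/4 = 0.02125 per quarter; n = 3·4 = 12.
Annuity-PV factor = 10.494610; PMT = 246500 / 10.494610 = 23,488.2468

R$23,488.25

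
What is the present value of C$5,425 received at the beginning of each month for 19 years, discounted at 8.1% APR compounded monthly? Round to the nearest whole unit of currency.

C$634,593

i = 0.081/12 = 0.00675 per month; n = 19·12 = 228.
PV = PMT · [1 − (1+i)^(−n)] / i × (1+i) = 5425 · 116.975683 = 634,593.0808
(Beginning-of-period payments → annuity-due factor ×(1+i).)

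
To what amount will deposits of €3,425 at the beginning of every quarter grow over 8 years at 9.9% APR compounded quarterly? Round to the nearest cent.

i = 0.099/4 = 0.02475 per quarter; n = 8·4 = 32.
FV = PMT · [(1+i)^n − 1] / i × (1+i) = 3425 · 49.130935 = 168,273.4520
Payments are at the start of each period, so multiply by (1+i).

€168,273.45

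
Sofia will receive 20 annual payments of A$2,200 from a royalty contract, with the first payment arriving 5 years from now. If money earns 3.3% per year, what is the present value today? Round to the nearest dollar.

PV at t=4 (ordinary 20-year annuity): 2200 × a(20|0.033) = 2200 × 14.473077 = 31,840.7697
Discount back 4 years: 31,840.7697 × (1+0.033)^(−4) = 31,840.7697 × 0.878211 = 27,962.9040

A$27,963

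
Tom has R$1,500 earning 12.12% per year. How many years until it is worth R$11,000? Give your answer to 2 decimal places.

n = ln(11000/1500) / ln(1+0.1212) = ln(7.33333) / 0.114400 = 17.4164 years

17.42 years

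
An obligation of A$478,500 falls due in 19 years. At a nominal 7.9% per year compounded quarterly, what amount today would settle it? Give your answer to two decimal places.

A$108,233.00

With 4 periods per year: i = 0.01975, n = 76.
Discount factor = (1+0.01975)^(−76) = 0.226192; PV = 478,500 × 0.226192 = 108,232.9957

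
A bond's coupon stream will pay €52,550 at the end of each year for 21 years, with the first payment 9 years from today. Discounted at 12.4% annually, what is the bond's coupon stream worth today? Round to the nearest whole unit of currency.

Value one period before first payment (t=8): 52550 × [1 − (1+0.124)^(−21)] / 0.124 = 52550 × 7.371911 = 387,393.9167
Discount back 8 years: 387,393.9167 × (1+0.124)^(−8) = 387,393.9167 × 0.392527 = 152,062.5632

€152,063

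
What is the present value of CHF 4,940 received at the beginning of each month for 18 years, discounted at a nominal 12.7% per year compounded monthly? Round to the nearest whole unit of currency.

CHF 423,172

With 12 periods per year: i = 0.0105833, n = 216.
Annuity factor a(216|0.0105833) × (1+i) = 85.662359; PV = 4940 × 85.662359 = 423,172.0531
(annuity-due: payments at period start, so ×(1+i).)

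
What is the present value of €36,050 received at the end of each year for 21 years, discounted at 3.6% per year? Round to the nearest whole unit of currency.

€524,905

PV = PMT · [1 − (1+i)^(−n)] / i = 36050 · 14.560481 = 524,905.3466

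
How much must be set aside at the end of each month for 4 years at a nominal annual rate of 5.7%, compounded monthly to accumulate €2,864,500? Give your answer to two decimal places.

€53,273.20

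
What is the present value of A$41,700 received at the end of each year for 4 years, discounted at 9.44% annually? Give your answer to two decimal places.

PV = PMT · [1 − (1+i)^(−n)] / i = 41700 · 3.208677 = 133,801.8135

A$133,801.81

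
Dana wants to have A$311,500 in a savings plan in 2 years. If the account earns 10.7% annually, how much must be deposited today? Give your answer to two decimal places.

Discount factor = (1+0.107)^(−2) = 0.816027; PV = 311,500 × 0.816027 = 254,192.5449

A$254,192.54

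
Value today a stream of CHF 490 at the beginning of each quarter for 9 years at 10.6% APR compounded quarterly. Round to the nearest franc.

CHF 11,578

i = 0.106/4 = 0.0265 per quarter; n = 9·4 = 36.
PV = 490 × [1 − (1+0.0265)^(−36)] / 0.0265 × (1+i) = 490 × 23.628414 = 11,577.9227
(Beginning-of-period payments → annuity-due factor ×(1+i).)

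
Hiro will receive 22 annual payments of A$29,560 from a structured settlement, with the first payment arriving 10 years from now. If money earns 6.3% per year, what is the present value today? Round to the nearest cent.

PV at t=9 (ordinary 22-year annuity): 29560 × a(22|0.063) = 29560 × 11.733709 = 346,848.4362
Discount back 9 years: 346,848.4362 × (1+0.063)^(−9) = 346,848.4362 × 0.577033 = 200,142.9792

A$200,142.98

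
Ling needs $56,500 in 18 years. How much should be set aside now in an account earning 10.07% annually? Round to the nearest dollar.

$10,046

Discount factor = (1+0.1007)^(−18) = 0.177811; PV = 56,500 × 0.177811 = 10,046.3210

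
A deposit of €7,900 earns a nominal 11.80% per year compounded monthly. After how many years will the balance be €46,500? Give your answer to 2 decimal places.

Periodic rate i = 0.118/12 = 0.00983333.
n = ln(46500/7900) / ln(1+0.00983333) = ln(5.88608) / 0.009785 = 181.1482 months
= 181.1482/12 years

15.10 years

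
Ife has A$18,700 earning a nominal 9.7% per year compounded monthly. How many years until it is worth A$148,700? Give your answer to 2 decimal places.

21.46 years

Periodic rate i = 0.097/12 = 0.00808333.
n = ln(148700/18700) / ln(1+0.00808333) = ln(7.95187) / 0.008051 = 257.5393 months
= 257.5393/12 years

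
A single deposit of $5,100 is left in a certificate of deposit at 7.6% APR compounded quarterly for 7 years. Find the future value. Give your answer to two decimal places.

$8,638.68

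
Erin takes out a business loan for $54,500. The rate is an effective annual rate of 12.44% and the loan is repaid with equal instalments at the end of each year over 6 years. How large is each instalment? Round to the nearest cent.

Annuity-PV factor = 4.060678; PMT = 54500 / 4.060678 = 13,421.4025

$13,421.40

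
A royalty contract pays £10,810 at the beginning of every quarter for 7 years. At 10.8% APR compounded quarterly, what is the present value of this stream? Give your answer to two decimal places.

£216,168.99

With 4 periods per year: i = 0.027, n = 28.
PV = 10810 × [1 − (1+0.027)^(−28)] / 0.027 × (1+i) = 10810 × 19.997132 = 216,168.9917
Payments are at the start of each period, so multiply by (1+i).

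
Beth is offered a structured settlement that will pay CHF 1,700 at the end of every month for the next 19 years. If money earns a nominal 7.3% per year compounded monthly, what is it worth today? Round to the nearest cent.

CHF 209,344.36

Periodic rate i = 0.073/12 = 0.00608333; n = 19 × 12 = 228 periods.
PV = PMT · [1 − (1+i)^(−n)] / i = 1700 · 123.143744 = 209,344.3641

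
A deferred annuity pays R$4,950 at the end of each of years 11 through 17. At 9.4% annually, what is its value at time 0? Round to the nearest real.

R$10,010

Value one period before first payment (t=10): 4950 × [1 − (1+0.094)^(−7)] / 0.094 = 4950 × 4.966106 = 24,582.2260
PV₀ = 24,582.2260 / (1+0.094)^10 = 24,582.2260 / 2.455688 = 10,010.3206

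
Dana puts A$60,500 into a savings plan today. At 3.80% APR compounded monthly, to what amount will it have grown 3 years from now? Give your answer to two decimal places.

With 12 periods per year: i = 0.00316667, n = 36.
FV = 60,500 × (1 + 0.00316667)^36 = 67,793.2915

A$67,793.29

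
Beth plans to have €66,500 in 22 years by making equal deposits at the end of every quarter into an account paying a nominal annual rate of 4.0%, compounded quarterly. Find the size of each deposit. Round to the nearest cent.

€474.87

i = 0.04/4 = 0.01 per quarter; n = 22·4 = 88.
PMT = 66500 / ( [(1+0.01)^88 − 1] / 0.01 ) = 66500 / 140.038494 = 474.8694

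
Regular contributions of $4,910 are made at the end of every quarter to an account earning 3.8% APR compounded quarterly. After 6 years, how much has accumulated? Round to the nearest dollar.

$131,657

Periodic rate i = 0.038/4 = 0.0095; n = 6 × 4 = 24 periods.
FV = PMT · [(1+i)^n − 1] / i = 4910 · 26.814133 = 131,657.3947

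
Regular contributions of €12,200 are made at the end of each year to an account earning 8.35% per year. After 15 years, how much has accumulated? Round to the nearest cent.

FV = 12200 × [(1+0.0835)^15 − 1] / 0.0835 = 12200 × 27.903228 = 340,419.3762

€340,419.38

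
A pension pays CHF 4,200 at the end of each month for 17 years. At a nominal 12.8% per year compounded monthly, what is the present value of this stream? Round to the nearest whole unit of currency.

Periodic rate i = 0.128/12 = 0.0106667; n = 17 × 12 = 204 periods.
PV = 4200 × [1 − (1+0.0106667)^(−204)] / 0.0106667 = 4200 × 82.986561 = 348,543.5556

CHF 348,544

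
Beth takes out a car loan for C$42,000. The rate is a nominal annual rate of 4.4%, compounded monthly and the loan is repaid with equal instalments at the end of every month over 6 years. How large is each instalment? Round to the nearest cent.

C$664.78

i = 0.044/12 = 0.00366667 per month; n = 6·12 = 72.
Annuity-PV factor = 63.178794; PMT = 42000 / 63.178794 = 664.7800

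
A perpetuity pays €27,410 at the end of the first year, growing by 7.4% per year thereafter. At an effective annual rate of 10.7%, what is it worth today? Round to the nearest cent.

€830,606.06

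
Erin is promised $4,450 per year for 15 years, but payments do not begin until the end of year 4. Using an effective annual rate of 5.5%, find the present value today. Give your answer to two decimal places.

PV at t=3 (ordinary 15-year annuity): 4450 × a(15|0.055) = 4450 × 10.037581 = 44,667.2352
PV₀ = 44,667.2352 / (1+0.055)^3 = 44,667.2352 / 1.174241 = 38,039.2278

$38,039.23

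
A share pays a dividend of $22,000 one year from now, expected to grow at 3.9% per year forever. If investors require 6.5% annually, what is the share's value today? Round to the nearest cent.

$846,153.85

PV = D₁/(r − g) = 22000/(0.065 − 0.039) = 846,153.8462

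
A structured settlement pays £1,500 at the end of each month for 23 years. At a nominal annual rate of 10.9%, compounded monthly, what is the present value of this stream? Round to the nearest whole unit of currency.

£151,524

i = 0.109/12 = 0.00908333 per month; n = 23·12 = 276.
PV = 1500 × [1 − (1+0.00908333)^(−276)] / 0.00908333 = 1500 × 101.015762 = 151,523.6425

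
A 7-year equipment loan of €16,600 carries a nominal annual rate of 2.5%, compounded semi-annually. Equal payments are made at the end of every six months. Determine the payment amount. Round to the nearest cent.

€1,299.87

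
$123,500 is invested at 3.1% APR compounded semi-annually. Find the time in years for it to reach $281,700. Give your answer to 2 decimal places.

26.81 years

Periodic rate i = 0.031/2 = 0.0155.
(1+i)^n = 281700/123500 = 2.28097, so n = ln 2.28097 / ln 1.0155 = 53.6113 half-years
= 53.6113/2 years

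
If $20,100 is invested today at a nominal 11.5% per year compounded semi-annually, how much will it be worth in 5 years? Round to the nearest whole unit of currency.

$35,156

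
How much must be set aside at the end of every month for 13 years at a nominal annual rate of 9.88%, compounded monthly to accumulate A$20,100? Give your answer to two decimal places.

Periodic rate i = 0.0988/12 = 0.00823333; n = 13 × 12 = 156 periods.
PMT = 20100 / ( [(1+0.00823333)^156 − 1] / 0.00823333 ) = 20100 / 315.006433 = 63.8082

A$63.81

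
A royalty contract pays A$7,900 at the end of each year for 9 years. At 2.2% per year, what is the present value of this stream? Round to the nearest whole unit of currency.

A$63,871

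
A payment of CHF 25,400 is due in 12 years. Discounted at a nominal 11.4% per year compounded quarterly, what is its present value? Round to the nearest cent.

With 4 periods per year: i = 0.0285, n = 48.
Discount factor = (1+0.0285)^(−48) = 0.259534; PV = 25,400 × 0.259534 = 6,592.1565

CHF 6,592.16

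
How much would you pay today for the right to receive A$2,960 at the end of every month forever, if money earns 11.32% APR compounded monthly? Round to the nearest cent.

A$313,780.92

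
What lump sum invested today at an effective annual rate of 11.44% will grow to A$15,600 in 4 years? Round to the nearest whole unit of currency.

PV = 15,600 / (1 + 0.1144)^4 = 15,600 / 1.542284 = 10,114.8672

A$10,115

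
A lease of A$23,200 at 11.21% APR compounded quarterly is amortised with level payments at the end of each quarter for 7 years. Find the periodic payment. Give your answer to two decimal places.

With 4 periods per year: i = 0.028025, n = 28.
Annuity-PV factor = 19.225397; PMT = 23200 / 19.225397 = 1,206.7371

A$1,206.74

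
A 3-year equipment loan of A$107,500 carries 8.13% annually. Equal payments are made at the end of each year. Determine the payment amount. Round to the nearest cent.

A$41,811.49

Annuity-PV factor = 2.571064; PMT = 107500 / 2.571064 = 41,811.4865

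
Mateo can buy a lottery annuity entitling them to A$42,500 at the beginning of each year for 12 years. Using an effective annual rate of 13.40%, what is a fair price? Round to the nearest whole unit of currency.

A$280,132

PV = PMT · [1 − (1+i)^(−n)] / i × (1+i) = 42500 · 6.591351 = 280,132.4304
Payments are at the start of each period, so multiply by (1+i).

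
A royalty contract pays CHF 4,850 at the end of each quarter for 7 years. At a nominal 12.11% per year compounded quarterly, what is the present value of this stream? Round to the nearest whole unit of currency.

CHF 90,701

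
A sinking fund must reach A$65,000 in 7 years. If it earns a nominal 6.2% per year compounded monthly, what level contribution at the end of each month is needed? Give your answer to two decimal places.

With 12 periods per year: i = 0.00516667, n = 84.
PMT = 65000 / ( [(1+0.00516667)^84 − 1] / 0.00516667 ) = 65000 / 104.844259 = 619.9672

A$619.97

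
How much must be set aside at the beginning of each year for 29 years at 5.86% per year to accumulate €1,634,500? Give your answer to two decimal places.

€21,467.90

PMT = 1.6345e+06 / ( [(1+0.0586)^29 − 1] / 0.0586 × (1+i) ) = 1.6345e+06 / 76.136926 = 21,467.9012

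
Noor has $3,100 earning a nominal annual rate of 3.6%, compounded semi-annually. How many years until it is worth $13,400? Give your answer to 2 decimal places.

Periodic rate i = 0.036/2 = 0.018.
n = ln(13400/3100) / ln(1+0.018) = ln(4.32258) / 0.017840 = 82.0549 half-years
= 82.0549/2 years

41.03 years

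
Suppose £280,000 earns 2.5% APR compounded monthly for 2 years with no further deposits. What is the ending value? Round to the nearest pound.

i = 0.025/12 = 0.00208333 per month; n = 2·12 = 24.
FV = 280,000 × (1 + 0.00208333)^24 = 294,340.5976

£294,341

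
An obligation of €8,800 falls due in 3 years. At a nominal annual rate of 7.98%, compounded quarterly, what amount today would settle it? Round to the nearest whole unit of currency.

Periodic rate i = 0.0798/4 = 0.01995; n = 3 × 4 = 12 periods.
Discount factor = (1+0.01995)^(−12) = 0.788957; PV = 8,800 × 0.788957 = 6,942.8229

€6,943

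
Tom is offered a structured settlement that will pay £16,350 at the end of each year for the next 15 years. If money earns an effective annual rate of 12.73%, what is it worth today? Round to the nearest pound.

PV = 16350 × [1 − (1+0.1273)^(−15)] / 0.1273 = 16350 × 6.553555 = 107,150.6317

£107,151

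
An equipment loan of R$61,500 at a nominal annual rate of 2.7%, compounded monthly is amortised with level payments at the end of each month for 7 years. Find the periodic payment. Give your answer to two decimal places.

With 12 periods per year: i = 0.00225, n = 84.
PMT = 61500 / ( [1 − (1+0.00225)^(−84)] / 0.00225 ) = 61500 / 76.461213 = 804.3294

R$804.33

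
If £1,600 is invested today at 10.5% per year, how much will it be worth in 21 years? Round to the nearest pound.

FV = 1,600 × (1 + 0.105)^21 = 13,023.5032

£13,024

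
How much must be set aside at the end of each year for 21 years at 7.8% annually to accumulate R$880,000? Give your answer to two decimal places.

R$17,867.29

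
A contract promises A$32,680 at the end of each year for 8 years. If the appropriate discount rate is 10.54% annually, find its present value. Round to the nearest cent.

A$170,970.18

PV = 32680 × [1 − (1+0.1054)^(−8)] / 0.1054 = 32680 × 5.231646 = 170,970.1773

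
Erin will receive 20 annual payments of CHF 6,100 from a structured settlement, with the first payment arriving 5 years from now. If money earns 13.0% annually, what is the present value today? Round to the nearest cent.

Value one period before first payment (t=4): 6100 × [1 − (1+0.13)^(−20)] / 0.13 = 6100 × 7.024752 = 42,850.9846
PV₀ = 42,850.9846 / (1+0.13)^4 = 42,850.9846 / 1.630474 = 26,281.3114

CHF 26,281.31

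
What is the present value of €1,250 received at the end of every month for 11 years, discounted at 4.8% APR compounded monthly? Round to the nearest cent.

i = 0.048/12 = 0.004 per month; n = 11·12 = 132.
Annuity factor a(132|0.004) = 102.398790; PV = 1250 × 102.398790 = 127,998.4874

€127,998.49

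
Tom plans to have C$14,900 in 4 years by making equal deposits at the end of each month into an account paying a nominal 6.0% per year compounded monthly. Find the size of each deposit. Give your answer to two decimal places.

C$275.43

i = 0.06/12 = 0.005 per month; n = 4·12 = 48.
FV-annuity factor = 54.097832; PMT = 14900 / 54.097832 = 275.4269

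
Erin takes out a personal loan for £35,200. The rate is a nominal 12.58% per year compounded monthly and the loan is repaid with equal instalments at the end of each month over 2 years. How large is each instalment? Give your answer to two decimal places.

i = 0.1258/12 = 0.0104833 per month; n = 2·12 = 24.
PMT = 35200 / ( [1 − (1+0.0104833)^(−24)] / 0.0104833 ) = 35200 / 21.121650 = 1,666.5364

£1,666.54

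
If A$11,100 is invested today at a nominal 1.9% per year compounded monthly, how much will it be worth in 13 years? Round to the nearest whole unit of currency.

A$14,207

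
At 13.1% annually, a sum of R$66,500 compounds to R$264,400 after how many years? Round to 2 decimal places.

(1+i)^n = 264400/66500 = 3.97594, so n = ln 3.97594 / ln 1.131 = 11.2123 years

11.21 years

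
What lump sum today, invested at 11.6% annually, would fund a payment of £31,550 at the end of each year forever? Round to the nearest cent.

£271,982.76

PV = PMT / i = 31550 / 0.116 = 271,982.7586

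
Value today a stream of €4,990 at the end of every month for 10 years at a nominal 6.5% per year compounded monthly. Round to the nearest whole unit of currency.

€439,462

i = 0.065/12 = 0.00541667 per month; n = 10·12 = 120.
Annuity factor a(120|0.00541667) = 88.068500; PV = 4990 × 88.068500 = 439,461.8136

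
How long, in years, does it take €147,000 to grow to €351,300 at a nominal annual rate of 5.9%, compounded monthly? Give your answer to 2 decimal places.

Periodic rate i = 0.059/12 = 0.00491667.
n = ln(351300/147000) / ln(1+0.00491667) = ln(2.38980) / 0.004905 = 177.6301 months
= 177.6301/12 years

14.80 years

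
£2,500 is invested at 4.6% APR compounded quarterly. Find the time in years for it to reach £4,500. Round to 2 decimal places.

12.85 years

Periodic rate i = 0.046/4 = 0.0115.
n = ln(4500/2500) / ln(1+0.0115) = ln(1.80000) / 0.011434 = 51.4052 quarters
= 51.4052/4 years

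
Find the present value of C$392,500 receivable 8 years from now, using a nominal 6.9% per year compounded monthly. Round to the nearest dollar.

i = 0.069/12 = 0.00575 per month; n = 8·12 = 96.
Discount factor = (1+0.00575)^(−96) = 0.576708; PV = 392,500 × 0.576708 = 226,357.9237

C$226,358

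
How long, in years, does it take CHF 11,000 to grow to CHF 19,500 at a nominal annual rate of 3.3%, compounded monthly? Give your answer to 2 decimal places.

17.37 years

Periodic rate i = 0.033/12 = 0.00275.
n = ln(19500/11000) / ln(1+0.00275) = ln(1.77273) / 0.002746 = 208.4749 months
= 208.4749/12 years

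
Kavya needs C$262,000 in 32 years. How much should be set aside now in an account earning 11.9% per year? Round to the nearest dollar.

PV = FV·(1+i)^(−n) = 262,000 × 0.027380 = 7,173.6226

C$7,174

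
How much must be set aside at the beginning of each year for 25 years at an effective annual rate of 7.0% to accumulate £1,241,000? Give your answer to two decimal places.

£18,337.24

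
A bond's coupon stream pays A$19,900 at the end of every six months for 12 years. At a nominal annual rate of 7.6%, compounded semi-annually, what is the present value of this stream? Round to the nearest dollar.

A$309,724

i = 0.076/2 = 0.038 per half-year; n = 12·2 = 24.
Annuity factor a(24|0.038) = 15.564021; PV = 19900 × 15.564021 = 309,724.0104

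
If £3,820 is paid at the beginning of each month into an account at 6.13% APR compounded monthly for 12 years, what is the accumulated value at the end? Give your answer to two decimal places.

£813,874.19

Periodic rate i = 0.0613/12 = 0.00510833; n = 12 × 12 = 144 periods.
FV = 3820 × [(1+0.00510833)^144 − 1] / 0.00510833 × (1+i) = 3820 × 213.056069 = 813,874.1853
Payments are at the start of each period, so multiply by (1+i).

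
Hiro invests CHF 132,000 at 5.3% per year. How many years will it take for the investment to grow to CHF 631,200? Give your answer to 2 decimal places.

30.30 years

n = ln(631200/132000) / ln(1+0.053) = ln(4.78182) / 0.051643 = 30.3006 years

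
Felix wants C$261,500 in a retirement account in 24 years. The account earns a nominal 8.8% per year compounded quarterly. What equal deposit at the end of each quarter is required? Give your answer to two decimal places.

i = 0.088/4 = 0.022 per quarter; n = 24·4 = 96.
PMT = 261500 / ( [(1+0.022)^96 − 1] / 0.022 ) = 261500 / 321.712180 = 812.8384

C$812.84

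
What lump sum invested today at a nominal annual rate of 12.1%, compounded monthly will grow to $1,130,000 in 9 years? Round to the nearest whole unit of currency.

$382,385

Periodic rate i = 0.121/12 = 0.0100833; n = 9 × 12 = 108 periods.
Discount factor = (1+0.0100833)^(−108) = 0.338393; PV = 1,130,000 × 0.338393 = 382,384.5035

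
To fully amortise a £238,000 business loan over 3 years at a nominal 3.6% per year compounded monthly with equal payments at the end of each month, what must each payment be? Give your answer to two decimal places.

Periodic rate i = 0.036/12 = 0.003; n = 3 × 12 = 36 periods.
PMT = 238000 / ( [1 − (1+0.003)^(−36)] / 0.003 ) = 238000 / 34.075755 = 6,984.4380

£6,984.44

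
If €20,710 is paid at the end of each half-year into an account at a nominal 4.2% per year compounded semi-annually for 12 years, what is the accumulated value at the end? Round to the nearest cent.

i = 0.042/2 = 0.021 per half-year; n = 12·2 = 24.
FV = 20710 × [(1+0.021)^24 − 1] / 0.021 = 20710 × 30.795838 = 637,781.8126

€637,781.81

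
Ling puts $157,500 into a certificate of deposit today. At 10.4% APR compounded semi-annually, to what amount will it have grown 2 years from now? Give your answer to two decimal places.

$192,905.01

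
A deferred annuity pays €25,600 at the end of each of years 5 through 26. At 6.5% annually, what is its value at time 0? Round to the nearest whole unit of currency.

Value one period before first payment (t=4): 25600 × [1 − (1+0.065)^(−22)] / 0.065 = 25600 × 11.535196 = 295,301.0078
Discount back 4 years: 295,301.0078 × (1+0.065)^(−4) = 295,301.0078 × 0.777323 = 229,544.2921

€229,544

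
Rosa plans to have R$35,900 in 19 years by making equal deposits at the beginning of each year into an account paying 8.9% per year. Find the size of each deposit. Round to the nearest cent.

R$723.94

FV-annuity factor × (1+i) = 49.589538; PMT = 35900 / 49.589538 = 723.9430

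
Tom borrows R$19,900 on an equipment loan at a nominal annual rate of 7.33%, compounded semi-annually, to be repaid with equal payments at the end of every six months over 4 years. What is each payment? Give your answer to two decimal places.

i = 0.0733/2 = 0.03665 per half-year; n = 4·2 = 8.
PMT = 19900 / ( [1 − (1+0.03665)^(−8)] / 0.03665 ) = 19900 / 6.826864 = 2,914.9546

R$2,914.95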